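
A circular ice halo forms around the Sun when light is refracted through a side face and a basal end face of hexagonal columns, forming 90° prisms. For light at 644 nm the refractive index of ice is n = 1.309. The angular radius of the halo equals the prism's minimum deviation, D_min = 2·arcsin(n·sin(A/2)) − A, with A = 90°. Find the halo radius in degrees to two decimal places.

45.52°

n·sin(A/2) = 1.309 × sin 45° = 1.309 × 0.7071 = 0.9256.
D_min = 2·arcsin(0.9256) − 90° = 2 × 67.759° − 90° = 45.519°.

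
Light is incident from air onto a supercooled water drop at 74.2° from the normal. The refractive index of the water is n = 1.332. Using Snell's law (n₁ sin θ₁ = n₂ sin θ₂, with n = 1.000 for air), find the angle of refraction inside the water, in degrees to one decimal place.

46.3°

Snell: sin θ_r = sin θ_i / n = sin 74.2° / 1.332 = 0.9622 / 1.332 = 0.7224.
θ_r = arcsin(0.7224) = 46.25°.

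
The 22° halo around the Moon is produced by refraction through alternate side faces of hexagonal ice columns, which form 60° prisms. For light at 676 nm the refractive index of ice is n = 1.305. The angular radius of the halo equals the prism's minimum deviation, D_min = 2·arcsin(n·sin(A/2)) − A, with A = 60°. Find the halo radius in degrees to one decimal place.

n·sin(A/2) = 1.305 × sin 30° = 1.305 × 0.5000 = 0.6525.
D_min = 2·arcsin(0.6525) − 60° = 2 × 40.730° − 60° = 21.461°.

21.5°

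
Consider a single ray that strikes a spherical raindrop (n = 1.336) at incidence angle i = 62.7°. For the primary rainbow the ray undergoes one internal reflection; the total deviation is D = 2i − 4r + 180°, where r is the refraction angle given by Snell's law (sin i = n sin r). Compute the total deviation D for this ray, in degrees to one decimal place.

sin r = sin 62.7° / 1.336 = 0.8886/1.336 = 0.6651; r = 41.69°.
D = 2·62.7° − 4·41.69° + 180° = 125.40° − 166.77° + 180° = 138.63°.

138.6°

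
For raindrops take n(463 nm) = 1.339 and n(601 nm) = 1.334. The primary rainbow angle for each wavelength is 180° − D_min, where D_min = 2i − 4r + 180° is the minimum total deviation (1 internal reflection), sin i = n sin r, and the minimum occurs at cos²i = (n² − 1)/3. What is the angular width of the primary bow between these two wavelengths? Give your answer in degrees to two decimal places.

0.72°

At 463 nm (n = 1.339): cos²i = 0.26431 → i = 59.062°, r = 39.834°, D_min = 138.786°, rainbow angle = 41.214°.
At 601 nm (n = 1.334): cos²i = 0.25985 → i = 59.352°, r = 40.159°, D_min = 138.067°, rainbow angle = 41.933°.
Angular width = |41.214° − 41.933°| = 0.719°.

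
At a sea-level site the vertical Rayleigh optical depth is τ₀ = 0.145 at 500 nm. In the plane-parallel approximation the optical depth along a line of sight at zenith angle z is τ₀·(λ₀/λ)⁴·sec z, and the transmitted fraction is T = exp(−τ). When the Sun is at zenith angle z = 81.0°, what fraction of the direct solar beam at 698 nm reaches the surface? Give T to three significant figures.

sec 81.0° = 6.3925.
τ = 0.145 × (500/698)⁴ × 6.3925 = 0.145 × 0.2633 × 6.3925 = 0.2441.
T = exp(−0.2441) = 0.7834.

0.783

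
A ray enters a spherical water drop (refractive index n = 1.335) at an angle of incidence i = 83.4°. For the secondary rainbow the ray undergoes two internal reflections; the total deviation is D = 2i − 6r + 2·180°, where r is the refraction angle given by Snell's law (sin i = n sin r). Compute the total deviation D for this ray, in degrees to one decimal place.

sin r = sin 83.4° / 1.335 = 0.9934/1.335 = 0.7441; r = 48.08°.
D = 2·83.4° − 6·48.08° + 2·180° = 166.80° − 288.49° + 360° = 238.31°.

238.3°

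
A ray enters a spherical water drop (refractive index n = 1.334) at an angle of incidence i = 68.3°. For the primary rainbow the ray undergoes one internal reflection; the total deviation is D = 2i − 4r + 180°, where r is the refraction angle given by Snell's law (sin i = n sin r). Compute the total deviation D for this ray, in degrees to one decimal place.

sin r = sin 68.3° / 1.334 = 0.9291/1.334 = 0.6965; r = 44.15°.
D = 2·68.3° − 4·44.15° + 180° = 136.60° − 176.59° + 180° = 140.01°.

140.0°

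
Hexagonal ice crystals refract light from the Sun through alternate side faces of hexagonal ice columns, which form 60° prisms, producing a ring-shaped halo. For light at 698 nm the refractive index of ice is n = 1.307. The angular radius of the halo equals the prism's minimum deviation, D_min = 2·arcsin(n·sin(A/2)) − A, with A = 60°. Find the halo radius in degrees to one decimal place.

21.6°

n·sin(A/2) = 1.307 × sin 30° = 1.307 × 0.5000 = 0.6535.
D_min = 2·arcsin(0.6535) − 60° = 2 × 40.806° − 60° = 21.612°.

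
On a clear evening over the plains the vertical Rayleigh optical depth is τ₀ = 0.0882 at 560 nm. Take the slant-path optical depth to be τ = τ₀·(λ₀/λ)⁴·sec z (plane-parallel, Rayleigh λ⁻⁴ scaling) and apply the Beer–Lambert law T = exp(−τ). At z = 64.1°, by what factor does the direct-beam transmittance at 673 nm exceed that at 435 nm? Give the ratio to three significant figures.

1.58

Airmass: sec 64.1° = 2.2894.
τ(673 nm) = 0.0882 × (560/673)⁴ × 2.2894 = 0.0882 × 0.4794 × 2.2894 = 0.0968.
τ(435 nm) = 0.0882 × (560/435)⁴ × 2.2894 = 0.0882 × 2.7466 × 2.2894 = 0.5546.
T(673)/T(435) = exp(τ_B − τ_A) = exp(0.4578) = 1.5806.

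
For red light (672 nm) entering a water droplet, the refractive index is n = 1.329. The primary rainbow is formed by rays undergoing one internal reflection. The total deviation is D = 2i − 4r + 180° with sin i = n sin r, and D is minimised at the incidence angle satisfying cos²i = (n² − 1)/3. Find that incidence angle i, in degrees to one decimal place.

cos²i = (1.329² − 1)/3 = (1.76624 − 1)/3 = 0.25541.
cos i = 0.50538, so i = 59.643°.

59.6°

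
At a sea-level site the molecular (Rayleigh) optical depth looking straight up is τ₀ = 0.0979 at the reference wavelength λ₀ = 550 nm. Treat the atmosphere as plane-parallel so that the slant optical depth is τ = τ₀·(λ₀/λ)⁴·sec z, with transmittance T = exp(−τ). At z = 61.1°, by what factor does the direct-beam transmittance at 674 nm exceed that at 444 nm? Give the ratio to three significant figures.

Airmass: sec 61.1° = 2.0692.
τ(674 nm) = 0.0979 × (550/674)⁴ × 2.0692 = 0.0979 × 0.4434 × 2.0692 = 0.0898.
τ(444 nm) = 0.0979 × (550/444)⁴ × 2.0692 = 0.0979 × 2.3546 × 2.0692 = 0.4770.
T(674)/T(444) = exp(τ_B − τ_A) = exp(0.3872) = 1.4728.

1.47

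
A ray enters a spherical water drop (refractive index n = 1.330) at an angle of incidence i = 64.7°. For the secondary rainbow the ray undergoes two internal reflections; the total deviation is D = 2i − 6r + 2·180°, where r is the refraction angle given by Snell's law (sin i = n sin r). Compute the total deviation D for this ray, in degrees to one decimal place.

232.5°

sin r = sin 64.7° / 1.330 = 0.9041/1.330 = 0.6798; r = 42.82°.
D = 2·64.7° − 6·42.82° + 2·180° = 129.40° − 256.95° + 360° = 232.45°.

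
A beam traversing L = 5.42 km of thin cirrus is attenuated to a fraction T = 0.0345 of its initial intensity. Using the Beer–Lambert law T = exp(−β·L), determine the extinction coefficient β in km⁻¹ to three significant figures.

0.621 km⁻¹

Beer–Lambert: T = exp(−βL) ⇒ β = −ln(T)/L = −ln(0.0345)/5.42 = 3.3668/5.42 = 0.6212 km⁻¹.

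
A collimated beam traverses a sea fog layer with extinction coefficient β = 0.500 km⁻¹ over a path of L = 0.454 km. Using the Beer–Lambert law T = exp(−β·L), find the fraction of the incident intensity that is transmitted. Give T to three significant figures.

τ = β·L = 0.500 × 0.454 = 0.2270.
T = exp(−0.2270) = 0.7969.

0.797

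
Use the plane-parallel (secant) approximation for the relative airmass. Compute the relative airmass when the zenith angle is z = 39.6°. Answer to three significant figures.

X = sec z = 1/cos 39.6° = 1/0.7705 = 1.2978.

1.30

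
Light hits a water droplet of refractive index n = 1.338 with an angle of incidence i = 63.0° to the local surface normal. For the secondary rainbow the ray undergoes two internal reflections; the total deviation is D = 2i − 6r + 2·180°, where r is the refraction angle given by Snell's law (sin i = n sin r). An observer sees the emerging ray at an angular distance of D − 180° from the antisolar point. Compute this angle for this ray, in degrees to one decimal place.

sin r = sin 63.0° / 1.338 = 0.8910/1.338 = 0.6659; r = 41.75°.
D = 2·63.0° − 6·41.75° + 2·180° = 126.00° − 250.52° + 360° = 235.48°.
Angle from antisolar point = D − 180° = 55.48°.

55.5°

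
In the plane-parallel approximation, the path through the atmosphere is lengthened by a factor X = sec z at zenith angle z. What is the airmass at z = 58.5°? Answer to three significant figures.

X = sec z = 1/cos 58.5° = 1/0.5225 = 1.9139.

1.91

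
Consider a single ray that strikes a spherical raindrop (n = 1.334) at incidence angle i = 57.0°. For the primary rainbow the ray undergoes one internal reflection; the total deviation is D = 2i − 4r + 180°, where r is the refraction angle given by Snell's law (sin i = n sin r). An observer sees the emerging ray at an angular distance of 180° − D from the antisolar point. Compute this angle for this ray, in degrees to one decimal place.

41.8°

sin r = sin 57.0° / 1.334 = 0.8387/1.334 = 0.6287; r = 38.95°.
D = 2·57.0° − 4·38.95° + 180° = 114.00° − 155.81° + 180° = 138.19°.
Angle from antisolar point = 180° − D = 41.81°.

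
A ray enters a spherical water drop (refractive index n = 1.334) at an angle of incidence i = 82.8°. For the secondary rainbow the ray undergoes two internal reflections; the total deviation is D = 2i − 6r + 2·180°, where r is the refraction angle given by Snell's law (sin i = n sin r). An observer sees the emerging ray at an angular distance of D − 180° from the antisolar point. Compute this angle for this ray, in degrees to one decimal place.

sin r = sin 82.8° / 1.334 = 0.9921/1.334 = 0.7437; r = 48.05°.
D = 2·82.8° − 6·48.05° + 2·180° = 165.60° − 288.29° + 360° = 237.31°.
Angle from antisolar point = D − 180° = 57.31°.

57.3°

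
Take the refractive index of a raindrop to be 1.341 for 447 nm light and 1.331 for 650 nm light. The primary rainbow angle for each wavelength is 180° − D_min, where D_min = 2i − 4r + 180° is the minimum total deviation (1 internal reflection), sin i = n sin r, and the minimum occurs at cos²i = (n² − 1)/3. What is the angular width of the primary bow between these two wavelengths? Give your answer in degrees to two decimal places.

1.44°

At 447 nm (n = 1.341): cos²i = 0.26609 → i = 58.946°, r = 39.705°, D_min = 139.071°, rainbow angle = 40.929°.
At 650 nm (n = 1.331): cos²i = 0.25719 → i = 59.527°, r = 40.356°, D_min = 137.630°, rainbow angle = 42.370°.
Angular width = |40.929° − 42.370°| = 1.441°.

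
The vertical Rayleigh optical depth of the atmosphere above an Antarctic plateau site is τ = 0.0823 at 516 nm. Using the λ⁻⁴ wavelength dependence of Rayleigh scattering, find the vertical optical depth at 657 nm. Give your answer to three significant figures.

τ(657 nm) = τ(516 nm) × (516/657)⁴ = 0.0823 × (0.7854)⁴ = 0.0823 × 0.3805 = 0.0313.

0.0313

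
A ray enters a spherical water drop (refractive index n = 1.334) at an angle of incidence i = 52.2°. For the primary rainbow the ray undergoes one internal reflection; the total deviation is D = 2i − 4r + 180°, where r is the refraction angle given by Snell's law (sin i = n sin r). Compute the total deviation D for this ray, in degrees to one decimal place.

139.1°

sin r = sin 52.2° / 1.334 = 0.7902/1.334 = 0.5923; r = 36.32°.
D = 2·52.2° − 4·36.32° + 180° = 104.40° − 145.29° + 180° = 139.11°.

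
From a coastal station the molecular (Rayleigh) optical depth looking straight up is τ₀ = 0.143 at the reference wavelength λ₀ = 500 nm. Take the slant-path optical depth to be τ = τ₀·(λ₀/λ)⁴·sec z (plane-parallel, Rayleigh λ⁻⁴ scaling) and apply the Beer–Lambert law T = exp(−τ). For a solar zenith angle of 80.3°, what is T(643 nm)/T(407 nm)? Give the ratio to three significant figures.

5.07

Airmass: sec 80.3° = 5.9351.
τ(643 nm) = 0.143 × (500/643)⁴ × 5.9351 = 0.143 × 0.3656 × 5.9351 = 0.3103.
τ(407 nm) = 0.143 × (500/407)⁴ × 5.9351 = 0.143 × 2.2777 × 5.9351 = 1.9332.
T(643)/T(407) = exp(τ_B − τ_A) = exp(1.6228) = 5.0675.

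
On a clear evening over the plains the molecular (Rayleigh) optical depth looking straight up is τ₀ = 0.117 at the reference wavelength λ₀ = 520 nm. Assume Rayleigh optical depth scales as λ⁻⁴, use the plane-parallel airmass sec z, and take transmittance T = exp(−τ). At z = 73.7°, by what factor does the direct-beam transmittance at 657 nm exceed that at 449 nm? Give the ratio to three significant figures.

Airmass: sec 73.7° = 3.5629.
τ(657 nm) = 0.117 × (520/657)⁴ × 3.5629 = 0.117 × 0.3924 × 3.5629 = 0.1636.
τ(449 nm) = 0.117 × (520/449)⁴ × 3.5629 = 0.117 × 1.7990 × 3.5629 = 0.7499.
T(657)/T(449) = exp(τ_B − τ_A) = exp(0.5863) = 1.7974.

1.80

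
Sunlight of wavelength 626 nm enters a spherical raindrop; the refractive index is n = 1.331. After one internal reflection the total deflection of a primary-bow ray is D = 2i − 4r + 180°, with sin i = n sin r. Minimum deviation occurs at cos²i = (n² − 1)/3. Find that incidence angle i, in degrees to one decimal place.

59.5°

cos²i = (1.331² − 1)/3 = (1.77156 − 1)/3 = 0.25719.
cos i = 0.50714, so i = 59.527°.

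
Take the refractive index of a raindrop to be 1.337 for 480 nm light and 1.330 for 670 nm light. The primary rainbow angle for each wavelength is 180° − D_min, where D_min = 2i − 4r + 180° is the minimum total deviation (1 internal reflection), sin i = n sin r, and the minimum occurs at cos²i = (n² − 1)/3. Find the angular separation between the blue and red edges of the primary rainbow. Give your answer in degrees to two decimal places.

At 480 nm (n = 1.337): cos²i = 0.26252 → i = 59.178°, r = 39.964°, D_min = 138.500°, rainbow angle = 41.500°.
At 670 nm (n = 1.330): cos²i = 0.25630 → i = 59.585°, r = 40.422°, D_min = 137.484°, rainbow angle = 42.516°.
Angular width = |41.500° − 42.516°| = 1.016°.

1.02°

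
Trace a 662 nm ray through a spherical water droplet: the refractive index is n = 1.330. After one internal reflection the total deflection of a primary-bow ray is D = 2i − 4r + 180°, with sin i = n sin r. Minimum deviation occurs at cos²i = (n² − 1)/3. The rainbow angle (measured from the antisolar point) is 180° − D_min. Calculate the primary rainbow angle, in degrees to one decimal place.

42.5°

cos²i = (1.76890 − 1)/3 = 0.25630; i = arccos(0.50626) = 59.585°.
sin r = sin 59.585°/1.330 = 0.64841; r = 40.422°.
D_min = 2·59.585° − 4·40.422° + 180° = 137.484°.
Rainbow angle = 180° − D_min = 42.516°.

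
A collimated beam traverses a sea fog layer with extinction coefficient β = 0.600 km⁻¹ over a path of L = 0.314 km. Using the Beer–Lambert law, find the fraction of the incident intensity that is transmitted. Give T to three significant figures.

0.828

τ = β·L = 0.600 × 0.314 = 0.1884.
T = exp(−0.1884) = 0.8283.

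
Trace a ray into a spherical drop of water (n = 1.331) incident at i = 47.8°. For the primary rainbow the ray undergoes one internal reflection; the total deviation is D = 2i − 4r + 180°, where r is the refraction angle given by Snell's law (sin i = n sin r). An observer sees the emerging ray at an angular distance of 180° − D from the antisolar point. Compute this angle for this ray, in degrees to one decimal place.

sin r = sin 47.8° / 1.331 = 0.7408/1.331 = 0.5566; r = 33.82°.
D = 2·47.8° − 4·33.82° + 180° = 95.60° − 135.28° + 180° = 140.32°.
Angle from antisolar point = 180° − D = 39.68°.

39.7°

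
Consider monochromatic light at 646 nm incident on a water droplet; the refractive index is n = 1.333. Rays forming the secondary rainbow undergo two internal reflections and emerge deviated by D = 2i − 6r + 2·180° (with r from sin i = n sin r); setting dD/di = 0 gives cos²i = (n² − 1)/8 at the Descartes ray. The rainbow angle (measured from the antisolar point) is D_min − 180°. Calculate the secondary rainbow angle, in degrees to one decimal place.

cos²i = (1.77689 − 1)/8 = 0.09711; i = arccos(0.31163) = 71.843°.
sin r = sin 71.843°/1.333 = 0.71283; r = 45.466°.
D_min = 2·71.843° − 6·45.466° + 360° = 230.891°.
Rainbow angle = D_min − 180° = 50.891°.

50.9°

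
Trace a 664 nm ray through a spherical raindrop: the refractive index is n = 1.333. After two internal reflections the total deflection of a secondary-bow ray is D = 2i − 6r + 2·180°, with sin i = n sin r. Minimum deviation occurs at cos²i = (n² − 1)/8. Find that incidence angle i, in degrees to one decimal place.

71.8°

cos²i = (1.333² − 1)/8 = (1.77689 − 1)/8 = 0.09711.
cos i = 0.31163, so i = 71.843°.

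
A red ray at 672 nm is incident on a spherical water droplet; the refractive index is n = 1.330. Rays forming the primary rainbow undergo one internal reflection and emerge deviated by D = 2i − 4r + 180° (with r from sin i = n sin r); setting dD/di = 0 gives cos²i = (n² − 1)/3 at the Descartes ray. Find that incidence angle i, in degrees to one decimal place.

59.6°

cos²i = (1.330² − 1)/3 = (1.76890 − 1)/3 = 0.25630.
cos i = 0.50626, so i = 59.585°.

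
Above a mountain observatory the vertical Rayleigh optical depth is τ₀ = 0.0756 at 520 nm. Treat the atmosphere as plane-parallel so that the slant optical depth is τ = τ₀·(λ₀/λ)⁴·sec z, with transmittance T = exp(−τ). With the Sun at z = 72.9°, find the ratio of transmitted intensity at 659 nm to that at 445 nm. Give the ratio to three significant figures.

Airmass: sec 72.9° = 3.4009.
τ(659 nm) = 0.0756 × (520/659)⁴ × 3.4009 = 0.0756 × 0.3877 × 3.4009 = 0.0997.
τ(445 nm) = 0.0756 × (520/445)⁴ × 3.4009 = 0.0756 × 1.8645 × 3.4009 = 0.4794.
T(659)/T(445) = exp(τ_B − τ_A) = exp(0.3797) = 1.4619.

1.46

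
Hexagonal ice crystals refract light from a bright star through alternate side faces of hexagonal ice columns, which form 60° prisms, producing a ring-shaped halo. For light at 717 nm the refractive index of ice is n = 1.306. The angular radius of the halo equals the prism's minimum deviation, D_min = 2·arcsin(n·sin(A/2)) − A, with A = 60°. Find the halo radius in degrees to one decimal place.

n·sin(A/2) = 1.306 × sin 30° = 1.306 × 0.5000 = 0.6530.
D_min = 2·arcsin(0.6530) − 60° = 2 × 40.768° − 60° = 21.536°.

21.5°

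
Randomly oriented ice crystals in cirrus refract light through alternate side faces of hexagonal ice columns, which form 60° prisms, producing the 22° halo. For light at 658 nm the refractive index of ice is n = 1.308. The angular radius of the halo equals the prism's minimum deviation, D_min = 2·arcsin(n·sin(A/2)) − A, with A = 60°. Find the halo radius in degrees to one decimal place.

21.7°

n·sin(A/2) = 1.308 × sin 30° = 1.308 × 0.5000 = 0.6540.
D_min = 2·arcsin(0.6540) − 60° = 2 × 40.844° − 60° = 21.688°.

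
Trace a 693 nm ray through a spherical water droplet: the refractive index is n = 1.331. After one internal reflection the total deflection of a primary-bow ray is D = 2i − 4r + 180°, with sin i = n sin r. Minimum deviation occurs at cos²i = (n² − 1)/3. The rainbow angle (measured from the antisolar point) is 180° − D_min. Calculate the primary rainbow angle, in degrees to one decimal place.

cos²i = (1.77156 − 1)/3 = 0.25719; i = arccos(0.50714) = 59.527°.
sin r = sin 59.527°/1.331 = 0.64753; r = 40.356°.
D_min = 2·59.527° − 4·40.356° + 180° = 137.630°.
Rainbow angle = 180° − D_min = 42.370°.

42.4°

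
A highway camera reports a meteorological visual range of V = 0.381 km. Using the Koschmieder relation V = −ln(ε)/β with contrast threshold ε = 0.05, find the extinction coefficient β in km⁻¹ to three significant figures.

7.86 km⁻¹

β = −ln(0.05) / V = 2.996 / 0.381 = 7.8628 km⁻¹.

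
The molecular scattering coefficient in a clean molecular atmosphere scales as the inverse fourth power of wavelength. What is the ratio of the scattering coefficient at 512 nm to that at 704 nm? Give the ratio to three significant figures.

3.57

Rayleigh scattering ∝ λ⁻⁴, so the ratio of coefficients is the inverse fourth power of the wavelength ratio.
σ(512)/σ(704) = (704/512)⁴ = (1.3750)⁴ = 3.574.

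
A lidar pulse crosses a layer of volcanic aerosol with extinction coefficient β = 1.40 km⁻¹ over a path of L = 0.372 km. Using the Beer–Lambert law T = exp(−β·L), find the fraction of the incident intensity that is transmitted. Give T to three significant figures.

τ = β·L = 1.40 × 0.372 = 0.5208.
T = exp(−0.5208) = 0.5940.

0.594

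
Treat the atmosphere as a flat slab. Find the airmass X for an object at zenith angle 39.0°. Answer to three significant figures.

X = sec z = 1/cos 39.0° = 1/0.7771 = 1.2868.

1.29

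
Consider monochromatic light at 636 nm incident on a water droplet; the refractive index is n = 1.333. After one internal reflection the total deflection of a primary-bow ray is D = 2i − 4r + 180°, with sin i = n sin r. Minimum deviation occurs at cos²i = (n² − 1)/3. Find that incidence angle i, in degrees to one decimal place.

59.4°

cos²i = (1.333² − 1)/3 = (1.77689 − 1)/3 = 0.25896.
cos i = 0.50888, so i = 59.410°.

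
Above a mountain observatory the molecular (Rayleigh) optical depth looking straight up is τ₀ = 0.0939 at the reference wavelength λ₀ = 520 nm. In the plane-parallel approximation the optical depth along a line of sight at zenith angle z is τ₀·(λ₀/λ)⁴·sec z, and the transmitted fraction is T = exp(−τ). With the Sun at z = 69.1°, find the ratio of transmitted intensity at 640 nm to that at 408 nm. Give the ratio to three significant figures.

Airmass: sec 69.1° = 2.8032.
τ(640 nm) = 0.0939 × (520/640)⁴ × 2.8032 = 0.0939 × 0.4358 × 2.8032 = 0.1147.
τ(408 nm) = 0.0939 × (520/408)⁴ × 2.8032 = 0.0939 × 2.6386 × 2.8032 = 0.6945.
T(640)/T(408) = exp(τ_B − τ_A) = exp(0.5798) = 1.7857.

1.79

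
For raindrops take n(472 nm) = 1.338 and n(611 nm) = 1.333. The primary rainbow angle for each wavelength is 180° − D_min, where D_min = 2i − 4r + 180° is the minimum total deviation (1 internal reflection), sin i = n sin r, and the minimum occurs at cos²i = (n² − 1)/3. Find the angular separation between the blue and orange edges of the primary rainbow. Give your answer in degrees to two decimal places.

0.72°

At 472 nm (n = 1.338): cos²i = 0.26341 → i = 59.120°, r = 39.899°, D_min = 138.643°, rainbow angle = 41.357°.
At 611 nm (n = 1.333): cos²i = 0.25896 → i = 59.410°, r = 40.225°, D_min = 137.922°, rainbow angle = 42.078°.
Angular width = |41.357° − 42.078°| = 0.722°.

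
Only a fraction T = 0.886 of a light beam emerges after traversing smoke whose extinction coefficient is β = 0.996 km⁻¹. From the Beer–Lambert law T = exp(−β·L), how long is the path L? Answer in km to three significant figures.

Beer–Lambert: T = exp(−βL) ⇒ L = −ln(T)/β = −ln(0.886)/0.996 = 0.1210/0.996 = 0.1215 km.

0.122 km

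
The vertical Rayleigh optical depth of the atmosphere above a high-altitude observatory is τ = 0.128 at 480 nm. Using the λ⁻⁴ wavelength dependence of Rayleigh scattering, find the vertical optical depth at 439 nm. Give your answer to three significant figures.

τ(439 nm) = τ(480 nm) × (480/439)⁴ = 0.128 × (1.0934)⁴ = 0.128 × 1.4292 = 0.1829.

0.183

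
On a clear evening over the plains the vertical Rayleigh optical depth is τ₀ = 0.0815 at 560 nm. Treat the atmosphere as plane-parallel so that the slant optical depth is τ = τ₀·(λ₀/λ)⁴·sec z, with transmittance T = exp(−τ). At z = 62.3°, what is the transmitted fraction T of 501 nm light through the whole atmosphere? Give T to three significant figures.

0.761

sec 62.3° = 2.1513.
τ = 0.0815 × (560/501)⁴ × 2.1513 = 0.0815 × 1.5610 × 2.1513 = 0.2737.
T = exp(−0.2737) = 0.7606.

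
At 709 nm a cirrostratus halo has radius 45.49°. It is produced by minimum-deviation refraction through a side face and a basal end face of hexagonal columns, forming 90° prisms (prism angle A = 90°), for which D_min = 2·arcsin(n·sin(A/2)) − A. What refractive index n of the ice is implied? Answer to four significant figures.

Rearranging: n = sin((D_min + A)/2) / sin(A/2).
(D_min + A)/2 = (45.49° + 90°)/2 = 67.745°.
n = sin 67.745° / sin 45° = 0.9255 / 0.7071 = 1.3089.

1.309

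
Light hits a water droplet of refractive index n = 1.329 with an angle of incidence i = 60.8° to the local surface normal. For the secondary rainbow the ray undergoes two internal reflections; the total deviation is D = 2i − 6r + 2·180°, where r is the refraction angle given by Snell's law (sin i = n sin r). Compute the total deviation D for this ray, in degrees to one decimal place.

235.3°

sin r = sin 60.8° / 1.329 = 0.8729/1.329 = 0.6568; r = 41.06°.
D = 2·60.8° − 6·41.06° + 2·180° = 121.60° − 246.35° + 360° = 235.25°.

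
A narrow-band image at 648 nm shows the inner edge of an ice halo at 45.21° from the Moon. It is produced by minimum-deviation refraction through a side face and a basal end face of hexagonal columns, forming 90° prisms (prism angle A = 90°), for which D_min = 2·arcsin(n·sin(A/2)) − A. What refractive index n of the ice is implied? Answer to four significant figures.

1.308

Rearranging: n = sin((D_min + A)/2) / sin(A/2).
(D_min + A)/2 = (45.21° + 90°)/2 = 67.605°.
n = sin 67.605° / sin 45° = 0.9246 / 0.7071 = 1.3076.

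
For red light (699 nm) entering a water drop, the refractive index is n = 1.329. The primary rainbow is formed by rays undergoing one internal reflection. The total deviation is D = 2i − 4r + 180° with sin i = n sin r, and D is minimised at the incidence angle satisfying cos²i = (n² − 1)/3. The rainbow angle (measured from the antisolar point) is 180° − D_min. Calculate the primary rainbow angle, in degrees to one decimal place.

42.7°

cos²i = (1.76624 − 1)/3 = 0.25541; i = arccos(0.50538) = 59.643°.
sin r = sin 59.643°/1.329 = 0.64928; r = 40.487°.
D_min = 2·59.643° − 4·40.487° + 180° = 137.337°.
Rainbow angle = 180° − D_min = 42.663°.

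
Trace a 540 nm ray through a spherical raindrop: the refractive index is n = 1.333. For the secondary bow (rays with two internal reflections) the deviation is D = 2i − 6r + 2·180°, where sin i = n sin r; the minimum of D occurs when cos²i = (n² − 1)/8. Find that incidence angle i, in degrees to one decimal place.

cos²i = (1.333² − 1)/8 = (1.77689 − 1)/8 = 0.09711.
cos i = 0.31163, so i = 71.843°.

71.8°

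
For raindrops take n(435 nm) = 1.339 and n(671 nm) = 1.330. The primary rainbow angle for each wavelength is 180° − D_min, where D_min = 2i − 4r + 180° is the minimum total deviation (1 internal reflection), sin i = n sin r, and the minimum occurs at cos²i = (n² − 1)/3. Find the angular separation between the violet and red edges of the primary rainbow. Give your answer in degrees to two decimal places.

At 435 nm (n = 1.339): cos²i = 0.26431 → i = 59.062°, r = 39.834°, D_min = 138.786°, rainbow angle = 41.214°.
At 671 nm (n = 1.330): cos²i = 0.25630 → i = 59.585°, r = 40.422°, D_min = 137.484°, rainbow angle = 42.516°.
Angular width = |41.214° − 42.516°| = 1.303°.

1.30°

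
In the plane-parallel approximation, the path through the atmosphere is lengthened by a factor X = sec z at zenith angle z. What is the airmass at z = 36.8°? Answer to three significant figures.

1.25

X = sec z = 1/cos 36.8° = 1/0.8007 = 1.2489.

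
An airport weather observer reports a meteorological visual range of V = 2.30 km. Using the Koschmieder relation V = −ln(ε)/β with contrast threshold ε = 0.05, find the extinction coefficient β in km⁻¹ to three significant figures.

β = −ln(0.05) / V = 2.996 / 2.30 = 1.3025 km⁻¹.

1.30 km⁻¹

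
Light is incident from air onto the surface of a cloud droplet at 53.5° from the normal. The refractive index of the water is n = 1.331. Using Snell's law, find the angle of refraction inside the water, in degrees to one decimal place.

Snell: sin θ_r = sin θ_i / n = sin 53.5° / 1.331 = 0.8039 / 1.331 = 0.6039.
θ_r = arcsin(0.6039) = 37.15°.

37.2°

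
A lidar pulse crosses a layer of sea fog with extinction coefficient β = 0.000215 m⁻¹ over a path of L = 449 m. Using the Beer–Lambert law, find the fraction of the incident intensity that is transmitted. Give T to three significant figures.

τ = β·L = 0.000215 × 449 = 0.0965.
T = exp(−0.0965) = 0.9080.

0.908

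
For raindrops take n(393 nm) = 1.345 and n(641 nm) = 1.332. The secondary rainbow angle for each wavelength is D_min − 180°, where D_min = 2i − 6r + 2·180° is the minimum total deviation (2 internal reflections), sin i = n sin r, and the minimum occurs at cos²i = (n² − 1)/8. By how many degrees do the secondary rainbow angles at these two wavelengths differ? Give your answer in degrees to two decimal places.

At 393 nm (n = 1.345): cos²i = 0.10113 → i = 71.458°, r = 44.821°, D_min = 233.987°, rainbow angle = 53.987°.
At 641 nm (n = 1.332): cos²i = 0.09678 → i = 71.875°, r = 45.520°, D_min = 230.628°, rainbow angle = 50.628°.
Angular width = |53.987° − 50.628°| = 3.359°.

3.36°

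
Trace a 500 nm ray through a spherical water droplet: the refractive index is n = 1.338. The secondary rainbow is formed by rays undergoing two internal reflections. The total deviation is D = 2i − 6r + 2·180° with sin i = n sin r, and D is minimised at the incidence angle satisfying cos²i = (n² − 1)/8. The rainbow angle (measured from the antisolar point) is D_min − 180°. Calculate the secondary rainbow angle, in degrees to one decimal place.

52.2°

cos²i = (1.79024 − 1)/8 = 0.09878; i = arccos(0.31429) = 71.682°.
sin r = sin 71.682°/1.338 = 0.70951; r = 45.195°.
D_min = 2·71.682° − 6·45.195° + 360° = 232.193°.
Rainbow angle = D_min − 180° = 52.193°.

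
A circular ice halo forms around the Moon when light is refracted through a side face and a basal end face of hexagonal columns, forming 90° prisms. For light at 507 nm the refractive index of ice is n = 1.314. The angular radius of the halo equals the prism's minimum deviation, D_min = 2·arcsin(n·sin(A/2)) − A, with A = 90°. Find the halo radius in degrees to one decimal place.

46.6°

n·sin(A/2) = 1.314 × sin 45° = 1.314 × 0.7071 = 0.9291.
D_min = 2·arcsin(0.9291) − 90° = 2 × 68.301° − 90° = 46.602°.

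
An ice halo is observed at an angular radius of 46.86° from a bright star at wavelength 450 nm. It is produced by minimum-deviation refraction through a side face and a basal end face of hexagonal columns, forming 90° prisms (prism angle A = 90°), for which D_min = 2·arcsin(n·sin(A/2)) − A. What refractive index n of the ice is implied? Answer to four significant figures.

1.315

Rearranging: n = sin((D_min + A)/2) / sin(A/2).
(D_min + A)/2 = (46.86° + 90°)/2 = 68.430°.
n = sin 68.430° / sin 45° = 0.9300 / 0.7071 = 1.3152.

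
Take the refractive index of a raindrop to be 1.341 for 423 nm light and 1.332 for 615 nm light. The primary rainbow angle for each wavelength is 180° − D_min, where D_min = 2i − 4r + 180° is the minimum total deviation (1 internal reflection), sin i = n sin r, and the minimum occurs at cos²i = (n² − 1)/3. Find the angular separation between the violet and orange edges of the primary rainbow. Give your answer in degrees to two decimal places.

At 423 nm (n = 1.341): cos²i = 0.26609 → i = 58.946°, r = 39.705°, D_min = 139.071°, rainbow angle = 40.929°.
At 615 nm (n = 1.332): cos²i = 0.25807 → i = 59.469°, r = 40.290°, D_min = 137.776°, rainbow angle = 42.224°.
Angular width = |40.929° − 42.224°| = 1.295°.

1.29°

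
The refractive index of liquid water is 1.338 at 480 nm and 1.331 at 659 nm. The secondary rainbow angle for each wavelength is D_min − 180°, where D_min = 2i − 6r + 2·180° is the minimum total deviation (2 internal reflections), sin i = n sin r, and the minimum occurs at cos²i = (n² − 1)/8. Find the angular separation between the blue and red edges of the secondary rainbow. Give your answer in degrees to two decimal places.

At 480 nm (n = 1.338): cos²i = 0.09878 → i = 71.682°, r = 45.195°, D_min = 232.193°, rainbow angle = 52.193°.
At 659 nm (n = 1.331): cos²i = 0.09645 → i = 71.907°, r = 45.575°, D_min = 230.365°, rainbow angle = 50.365°.
Angular width = |52.193° − 50.365°| = 1.828°.

1.83°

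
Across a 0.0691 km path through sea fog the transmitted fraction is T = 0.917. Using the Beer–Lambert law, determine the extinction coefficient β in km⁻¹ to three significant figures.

1.25 km⁻¹

Beer–Lambert: T = exp(−βL) ⇒ β = −ln(T)/L = −ln(0.917)/0.0691 = 0.0866/0.0691 = 1.254 km⁻¹.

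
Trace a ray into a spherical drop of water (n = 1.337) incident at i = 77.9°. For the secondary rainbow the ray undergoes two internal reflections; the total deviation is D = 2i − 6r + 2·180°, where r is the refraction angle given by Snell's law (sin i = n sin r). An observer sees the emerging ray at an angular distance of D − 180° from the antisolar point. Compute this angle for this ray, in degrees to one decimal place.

sin r = sin 77.9° / 1.337 = 0.9778/1.337 = 0.7313; r = 47.00°.
D = 2·77.9° − 6·47.00° + 2·180° = 155.80° − 281.99° + 360° = 233.81°.
Angle from antisolar point = D − 180° = 53.81°.

53.8°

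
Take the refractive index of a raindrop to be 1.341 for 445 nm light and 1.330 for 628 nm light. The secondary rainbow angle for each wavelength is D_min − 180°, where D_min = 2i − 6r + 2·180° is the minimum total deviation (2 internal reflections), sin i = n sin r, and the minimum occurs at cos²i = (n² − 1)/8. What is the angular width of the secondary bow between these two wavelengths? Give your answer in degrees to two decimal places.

2.86°

At 445 nm (n = 1.341): cos²i = 0.09979 → i = 71.586°, r = 45.034°, D_min = 232.966°, rainbow angle = 52.966°.
At 628 nm (n = 1.330): cos²i = 0.09611 → i = 71.940°, r = 45.630°, D_min = 230.101°, rainbow angle = 50.101°.
Angular width = |52.966° − 50.101°| = 2.865°.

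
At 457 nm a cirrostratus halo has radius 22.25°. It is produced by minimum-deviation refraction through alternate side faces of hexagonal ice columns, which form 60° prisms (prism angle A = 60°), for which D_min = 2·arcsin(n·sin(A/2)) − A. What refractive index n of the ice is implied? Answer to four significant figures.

Rearranging: n = sin((D_min + A)/2) / sin(A/2).
(D_min + A)/2 = (22.25° + 60°)/2 = 41.125°.
n = sin 41.125° / sin 30° = 0.6577 / 0.5000 = 1.3154.

1.315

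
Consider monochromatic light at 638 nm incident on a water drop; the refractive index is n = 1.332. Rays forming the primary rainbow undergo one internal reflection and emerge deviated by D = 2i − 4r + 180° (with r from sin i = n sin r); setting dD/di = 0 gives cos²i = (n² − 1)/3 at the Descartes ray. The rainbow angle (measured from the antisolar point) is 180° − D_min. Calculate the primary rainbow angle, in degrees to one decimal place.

42.2°

cos²i = (1.77422 − 1)/3 = 0.25807; i = arccos(0.50801) = 59.469°.
sin r = sin 59.469°/1.332 = 0.64666; r = 40.290°.
D_min = 2·59.469° − 4·40.290° + 180° = 137.776°.
Rainbow angle = 180° − D_min = 42.224°.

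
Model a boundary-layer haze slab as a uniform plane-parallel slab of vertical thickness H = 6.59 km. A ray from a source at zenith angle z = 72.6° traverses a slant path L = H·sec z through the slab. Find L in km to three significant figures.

sec z = 1/cos 72.6° = 3.3440.
L = 6.59 × 3.3440 = 22.037 km.

22.0 km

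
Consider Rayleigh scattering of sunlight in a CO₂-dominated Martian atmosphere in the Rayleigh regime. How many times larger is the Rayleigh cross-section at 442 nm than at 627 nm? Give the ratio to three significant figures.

4.05

Rayleigh scattering ∝ λ⁻⁴, so the ratio of coefficients is the inverse fourth power of the wavelength ratio.
σ(442)/σ(627) = (627/442)⁴ = (1.4186)⁴ = 4.049.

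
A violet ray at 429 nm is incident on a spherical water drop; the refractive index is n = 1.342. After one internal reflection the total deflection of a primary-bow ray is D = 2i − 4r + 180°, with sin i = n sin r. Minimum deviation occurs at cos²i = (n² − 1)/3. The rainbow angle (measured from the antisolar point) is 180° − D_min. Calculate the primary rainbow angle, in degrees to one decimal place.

40.8°

cos²i = (1.80096 − 1)/3 = 0.26699; i = arccos(0.51671) = 58.888°.
sin r = sin 58.888°/1.342 = 0.63797; r = 39.641°.
D_min = 2·58.888° − 4·39.641° + 180° = 139.213°.
Rainbow angle = 180° − D_min = 40.787°.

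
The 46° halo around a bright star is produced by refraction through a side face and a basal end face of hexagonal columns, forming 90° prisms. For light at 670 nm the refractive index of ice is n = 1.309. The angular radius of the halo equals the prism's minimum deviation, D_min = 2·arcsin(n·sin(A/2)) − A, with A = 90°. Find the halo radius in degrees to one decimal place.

45.5°

n·sin(A/2) = 1.309 × sin 45° = 1.309 × 0.7071 = 0.9256.
D_min = 2·arcsin(0.9256) − 90° = 2 × 67.759° − 90° = 45.519°.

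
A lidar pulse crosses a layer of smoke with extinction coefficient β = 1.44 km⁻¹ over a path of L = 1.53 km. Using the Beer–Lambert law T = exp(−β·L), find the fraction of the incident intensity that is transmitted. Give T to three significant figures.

τ = β·L = 1.44 × 1.53 = 2.2032.
T = exp(−2.2032) = 0.1104.

0.110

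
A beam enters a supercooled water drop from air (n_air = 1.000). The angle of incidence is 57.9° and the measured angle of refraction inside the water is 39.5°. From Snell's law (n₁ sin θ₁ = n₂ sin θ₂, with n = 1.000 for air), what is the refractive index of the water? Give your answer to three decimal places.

1.332

n = sin θ_i / sin θ_r = sin 57.9° / sin 39.5° = 0.8471 / 0.6361 = 1.3318.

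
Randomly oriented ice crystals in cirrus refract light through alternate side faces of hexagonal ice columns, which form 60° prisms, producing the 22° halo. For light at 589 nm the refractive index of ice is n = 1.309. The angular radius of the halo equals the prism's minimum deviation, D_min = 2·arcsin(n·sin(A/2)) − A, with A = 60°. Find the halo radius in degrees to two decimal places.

21.76°

n·sin(A/2) = 1.309 × sin 30° = 1.309 × 0.5000 = 0.6545.
D_min = 2·arcsin(0.6545) − 60° = 2 × 40.882° − 60° = 21.763°.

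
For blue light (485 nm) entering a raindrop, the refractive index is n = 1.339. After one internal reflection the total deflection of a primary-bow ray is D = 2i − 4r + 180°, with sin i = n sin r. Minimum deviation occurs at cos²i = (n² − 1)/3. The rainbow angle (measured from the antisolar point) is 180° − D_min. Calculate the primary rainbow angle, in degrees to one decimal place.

cos²i = (1.79292 − 1)/3 = 0.26431; i = arccos(0.51411) = 59.062°.
sin r = sin 59.062°/1.339 = 0.64057; r = 39.834°.
D_min = 2·59.062° − 4·39.834° + 180° = 138.786°.
Rainbow angle = 180° − D_min = 41.214°.

41.2°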